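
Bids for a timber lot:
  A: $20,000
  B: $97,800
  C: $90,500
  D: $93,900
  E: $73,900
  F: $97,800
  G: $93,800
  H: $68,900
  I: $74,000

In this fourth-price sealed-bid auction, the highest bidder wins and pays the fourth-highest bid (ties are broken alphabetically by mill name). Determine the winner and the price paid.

Rule: the highest bidder wins and pays the fourth-highest bid.
Bids in order: 97,800 (B) > 97,800 (F) > 93,900 (D) > 93,800 (G) > 90,500 (C) > 74,000 (I) > …
B and F tie at $97,800; tie-break gives it to B.
B wins; payment is bid #4 in the ranking = $93,800.

B pays $93,800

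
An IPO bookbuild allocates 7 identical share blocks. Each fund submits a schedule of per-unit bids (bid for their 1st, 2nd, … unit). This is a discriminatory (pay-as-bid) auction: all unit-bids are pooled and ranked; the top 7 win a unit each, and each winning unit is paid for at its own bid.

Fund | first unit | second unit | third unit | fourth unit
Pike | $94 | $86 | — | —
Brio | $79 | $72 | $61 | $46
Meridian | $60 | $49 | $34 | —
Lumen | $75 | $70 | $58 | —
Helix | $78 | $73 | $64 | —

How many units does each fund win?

Merging the schedules and taking the best 7: 94 (Pike-1), 86 (Pike-2), 79 (Brio-1), 78 (Helix-1), 75 (Lumen-1), 73 (Helix-2), 72 (Brio-2)
Next rejected bid: $70 (not a price — pay-as-bid).
Allocation: Brio 2, Helix 2, Lumen 1, Pike 2.

Brio 2, Helix 2, Lumen 1, Pike 2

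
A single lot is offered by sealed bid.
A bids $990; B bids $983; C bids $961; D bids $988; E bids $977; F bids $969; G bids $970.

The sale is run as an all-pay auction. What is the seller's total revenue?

Sorting bids: 990 (A) > 988 (D) > 983 (B) > 977 (E) > 970 (G) > 969 (F) > …
A wins with the top bid; all bids are sunk regardless.
Every bidder forfeits their bid regardless of winning.
Revenue = 990 + 983 + 961 + 988 + 977 + 969 + 970 = $6,838.

Total revenue: $6,838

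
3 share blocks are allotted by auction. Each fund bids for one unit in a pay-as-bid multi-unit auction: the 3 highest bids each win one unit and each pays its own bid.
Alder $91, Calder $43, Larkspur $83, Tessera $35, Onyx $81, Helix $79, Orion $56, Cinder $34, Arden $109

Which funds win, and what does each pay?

Bids ranked high→low: 109 (Arden), 91 (Alder), 83 (Larkspur), 81 (Onyx), 79 (Helix), …
Winners (3 units): Arden, Alder, Larkspur.
Each winner pays its own bid: Arden $109, Alder $91, Larkspur $83.

Arden $109, Alder $91, Larkspur $83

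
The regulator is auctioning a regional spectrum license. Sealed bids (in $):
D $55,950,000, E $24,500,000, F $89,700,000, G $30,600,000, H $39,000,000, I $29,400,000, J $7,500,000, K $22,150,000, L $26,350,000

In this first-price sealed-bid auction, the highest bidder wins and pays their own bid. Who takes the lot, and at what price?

F pays $89,700,000

First-price sealed-bid auction: the highest bidder wins and pays their own bid.
Sorting bids: 89,700,000 (F) > 55,950,000 (D) > 39,000,000 (H) > 30,600,000 (G) > 29,400,000 (I) > 26,350,000 (L) > …
F is highest → pays own bid, $89,700,000.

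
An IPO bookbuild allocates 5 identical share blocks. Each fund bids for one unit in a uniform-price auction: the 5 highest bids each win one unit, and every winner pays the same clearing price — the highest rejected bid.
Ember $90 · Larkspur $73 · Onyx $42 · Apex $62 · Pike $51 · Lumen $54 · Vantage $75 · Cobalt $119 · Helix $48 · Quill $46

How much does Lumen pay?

Sorting: 119 (Cobalt), 90 (Ember), 75 (Vantage), 73 (Larkspur), 62 (Apex), 54 (Lumen), 51 (Pike), …
The 5 highest are Cobalt, Ember, Vantage, Larkspur, Apex.
Highest unsuccessful bid: $54 → clearing price.
Lumen does not win → pays $0.

Lumen pays $0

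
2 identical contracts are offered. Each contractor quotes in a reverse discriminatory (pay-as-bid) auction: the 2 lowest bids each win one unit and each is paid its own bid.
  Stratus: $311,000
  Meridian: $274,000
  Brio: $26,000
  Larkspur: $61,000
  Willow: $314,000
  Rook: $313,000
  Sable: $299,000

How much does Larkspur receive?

Ordering the bids: 26,000 (Brio), 61,000 (Larkspur), 274,000 (Meridian), 299,000 (Sable), …
Winners (2 units): Brio, Larkspur.
Larkspur wins → own bid $61,000.

Larkspur is paid $61,000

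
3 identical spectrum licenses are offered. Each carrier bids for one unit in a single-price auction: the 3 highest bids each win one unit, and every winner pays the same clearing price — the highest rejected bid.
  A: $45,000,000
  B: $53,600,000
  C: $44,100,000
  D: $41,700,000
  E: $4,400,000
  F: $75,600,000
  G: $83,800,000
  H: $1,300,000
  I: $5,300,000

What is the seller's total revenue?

Bids ranked high→low: 83,800,000 (G), 75,600,000 (F), 53,600,000 (B), 45,000,000 (A), 44,100,000 (C), …
The 3 highest are G, F, B.
Highest unsuccessful bid: $45,000,000 → clearing price.
Total revenue = 3 × $45,000,000 = $135,000,000.

Total revenue: $135,000,000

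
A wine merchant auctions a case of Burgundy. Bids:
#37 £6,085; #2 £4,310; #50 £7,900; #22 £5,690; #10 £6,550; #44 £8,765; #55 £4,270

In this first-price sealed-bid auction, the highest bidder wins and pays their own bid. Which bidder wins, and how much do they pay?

Sorting bids: 8,765 (#44) > 7,900 (#50) > 6,550 (#10) > 6,085 (#37) > 5,690 (#22) > 4,310 (#2) > …
#44 is highest → pays own bid, £8,765.

#44 pays £8,765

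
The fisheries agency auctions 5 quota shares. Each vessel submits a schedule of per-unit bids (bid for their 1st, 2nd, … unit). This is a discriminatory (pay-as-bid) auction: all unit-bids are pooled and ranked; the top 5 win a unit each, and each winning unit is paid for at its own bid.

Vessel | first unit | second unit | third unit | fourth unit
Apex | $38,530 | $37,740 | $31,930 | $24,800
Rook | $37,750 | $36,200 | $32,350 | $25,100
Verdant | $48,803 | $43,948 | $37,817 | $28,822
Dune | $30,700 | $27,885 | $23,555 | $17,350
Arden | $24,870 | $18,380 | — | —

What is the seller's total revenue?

Total revenue: $206,848

All unit-bids, highest first — top 5: 48,803 (Verdant-1), 43,948 (Verdant-2), 38,530 (Apex-1), 37,817 (Verdant-3), 37,750 (Rook-1)
Next rejected bid: $37,740 (not a price — pay-as-bid).
Each winning unit pays its own bid.
Revenue = 48,803 + 43,948 + 38,530 + 37,817 + 37,750 = $206,848.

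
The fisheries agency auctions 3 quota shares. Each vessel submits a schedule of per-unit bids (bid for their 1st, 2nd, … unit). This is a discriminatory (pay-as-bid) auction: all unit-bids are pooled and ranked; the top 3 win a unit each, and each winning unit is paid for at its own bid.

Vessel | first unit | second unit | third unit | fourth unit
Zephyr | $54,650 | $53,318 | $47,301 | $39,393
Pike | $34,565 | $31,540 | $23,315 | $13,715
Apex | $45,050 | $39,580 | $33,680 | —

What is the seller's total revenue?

Total revenue: $155,269

Pooled unit-bids ranked (top 3): 54,650 (Zephyr-1), 53,318 (Zephyr-2), 47,301 (Zephyr-3)
Next rejected bid: $45,050 (not a price — pay-as-bid).
Each winning unit pays its own bid.
Revenue = 54,650 + 53,318 + 47,301 = $155,269.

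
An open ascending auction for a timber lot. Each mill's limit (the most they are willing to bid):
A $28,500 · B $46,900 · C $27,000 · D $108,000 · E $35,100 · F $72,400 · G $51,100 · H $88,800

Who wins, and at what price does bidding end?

D wins at $88,800

Limits in order: 108,000 (D) > 88,800 (H) > 72,400 (F) > 51,100 (G) > 46,900 (B) > 35,100 (E) > …
H is the last rival to drop out, at $88,800; D remains and wins at that price.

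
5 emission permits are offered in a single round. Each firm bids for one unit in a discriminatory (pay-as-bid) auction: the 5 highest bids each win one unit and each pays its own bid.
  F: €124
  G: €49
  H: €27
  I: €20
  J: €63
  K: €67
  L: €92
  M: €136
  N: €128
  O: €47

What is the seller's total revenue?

Ordering the bids: 136 (M), 128 (N), 124 (F), 92 (L), 67 (K), 63 (J), 49 (G), …
Top 5: M, N, F, L, K.
Total revenue = 136 + 128 + 124 + 92 + 67 = €547.

Total revenue: €547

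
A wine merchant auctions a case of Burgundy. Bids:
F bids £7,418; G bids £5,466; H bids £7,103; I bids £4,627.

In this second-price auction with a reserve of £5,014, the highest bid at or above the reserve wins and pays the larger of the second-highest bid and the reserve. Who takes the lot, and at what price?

Second-price auction with a reserve of £5,014: the highest bid at or above the reserve wins and pays the larger of the second-highest bid and the reserve.
Sorting bids: 7,418 (F) > 7,103 (H) > 5,466 (G) > 4,627 (I)
Highest eligible bid: F at £7,418.
Second-highest bid £7,103 exceeds the reserve £5,014 → payment £7,103.

F pays £7,103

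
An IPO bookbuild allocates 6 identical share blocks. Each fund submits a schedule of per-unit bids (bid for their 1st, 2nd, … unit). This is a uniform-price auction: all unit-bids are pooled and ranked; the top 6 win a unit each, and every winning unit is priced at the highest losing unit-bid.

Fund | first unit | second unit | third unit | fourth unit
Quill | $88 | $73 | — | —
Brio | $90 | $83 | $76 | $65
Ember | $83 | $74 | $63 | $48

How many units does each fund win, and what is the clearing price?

Merging the schedules and taking the best 6: 90 (Brio-1), 88 (Quill-1), 83 (Brio-2), 83 (Ember-1), 76 (Brio-3), 74 (Ember-2)
Highest rejected unit-bid = $73.
Allocation: Brio 3, Ember 2, Quill 1.

Brio 3, Ember 2, Quill 1; clearing price $73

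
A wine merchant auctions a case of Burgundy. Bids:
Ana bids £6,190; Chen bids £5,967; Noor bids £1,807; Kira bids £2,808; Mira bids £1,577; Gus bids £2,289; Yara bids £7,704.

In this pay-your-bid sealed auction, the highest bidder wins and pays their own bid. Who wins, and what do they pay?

Bids ranked: 7,704 (Yara) > 6,190 (Ana) > 5,967 (Chen) > 2,808 (Kira) > 2,289 (Gus) > 1,807 (Noor) > …
Yara has the highest bid and pays exactly that: £7,704.

Yara pays £7,704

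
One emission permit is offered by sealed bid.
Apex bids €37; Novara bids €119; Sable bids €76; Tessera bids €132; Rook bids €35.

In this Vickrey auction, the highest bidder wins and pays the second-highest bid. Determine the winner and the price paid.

Bids in order: 132 (Tessera) > 119 (Novara) > 76 (Sable) > 37 (Apex) > 35 (Rook)
Tessera wins with the highest bid; price is set by the runner-up at €119.

Tessera pays €119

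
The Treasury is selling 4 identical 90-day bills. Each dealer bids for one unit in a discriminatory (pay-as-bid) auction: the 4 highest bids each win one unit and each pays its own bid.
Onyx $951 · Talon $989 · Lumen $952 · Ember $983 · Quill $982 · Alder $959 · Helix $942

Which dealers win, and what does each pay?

Ordering the bids: 989 (Talon), 983 (Ember), 982 (Quill), 959 (Alder), 952 (Lumen), 951 (Onyx), …
Winners (4 units): Talon, Ember, Quill, Alder.
Each winner pays its own bid: Talon $989, Ember $983, Quill $982, Alder $959.

Talon $989, Ember $983, Quill $982, Alder $959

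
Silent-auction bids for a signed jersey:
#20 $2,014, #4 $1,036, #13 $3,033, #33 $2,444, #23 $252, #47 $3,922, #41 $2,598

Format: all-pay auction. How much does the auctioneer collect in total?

Total revenue: $15,299

Bids ranked: 3,922 (#47) > 3,033 (#13) > 2,598 (#41) > 2,444 (#33) > 2,014 (#20) > 1,036 (#4) > …
Every bidder forfeits their bid regardless of winning.
Revenue = 2,014 + 1,036 + 3,033 + 2,444 + 252 + 3,922 + 2,598 = $15,299.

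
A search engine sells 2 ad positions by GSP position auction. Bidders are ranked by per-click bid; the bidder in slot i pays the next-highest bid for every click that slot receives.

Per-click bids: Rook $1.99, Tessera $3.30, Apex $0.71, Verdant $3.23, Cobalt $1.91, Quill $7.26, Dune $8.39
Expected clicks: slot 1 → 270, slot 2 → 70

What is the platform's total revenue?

Total revenue: $2191.20

Per-click bids in order: $8.39 (Dune) > $7.26 (Quill) > $3.30 (Tessera) > …
Slot 1: Dune pays $7.26 × 270 = $1960.20
Slot 2: Quill pays $3.30 × 70 = $231.00
Total = $2191.20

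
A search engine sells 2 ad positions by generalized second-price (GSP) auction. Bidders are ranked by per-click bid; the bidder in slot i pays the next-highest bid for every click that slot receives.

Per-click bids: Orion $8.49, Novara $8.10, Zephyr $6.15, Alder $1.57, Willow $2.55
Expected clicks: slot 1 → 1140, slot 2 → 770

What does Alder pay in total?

Sorting advertisers: $8.49 (Orion) > $8.10 (Novara) > $6.15 (Zephyr) > …
Alder ranks below slot 2 → no slot, pays nothing.

Alder pays $0.00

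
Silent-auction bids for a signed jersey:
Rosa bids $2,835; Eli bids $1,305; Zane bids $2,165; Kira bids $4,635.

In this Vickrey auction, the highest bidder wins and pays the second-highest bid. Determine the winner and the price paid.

Bids ranked: 4,635 (Kira) > 2,835 (Rosa) > 2,165 (Zane) > 1,305 (Eli)
Kira is highest; pays the second-highest bid, $2,835.

Kira pays $2,835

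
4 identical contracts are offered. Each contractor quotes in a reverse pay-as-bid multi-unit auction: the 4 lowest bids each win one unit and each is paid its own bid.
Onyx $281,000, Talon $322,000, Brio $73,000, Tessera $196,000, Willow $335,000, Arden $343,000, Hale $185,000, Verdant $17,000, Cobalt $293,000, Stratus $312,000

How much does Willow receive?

Bids ranked low→high: 17,000 (Verdant), 73,000 (Brio), 185,000 (Hale), 196,000 (Tessera), 281,000 (Onyx), 293,000 (Cobalt), …
Winners (4 units): Verdant, Brio, Hale, Tessera.
Willow does not win → $0.

Willow is paid $0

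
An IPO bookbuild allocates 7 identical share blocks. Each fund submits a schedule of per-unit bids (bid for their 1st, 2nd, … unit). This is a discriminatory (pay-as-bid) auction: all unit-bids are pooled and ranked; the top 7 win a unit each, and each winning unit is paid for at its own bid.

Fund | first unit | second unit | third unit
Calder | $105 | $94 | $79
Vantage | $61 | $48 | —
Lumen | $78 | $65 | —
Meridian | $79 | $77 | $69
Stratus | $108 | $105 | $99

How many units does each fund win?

Calder 3, Meridian 1, Stratus 3

All unit-bids, highest first — top 7: 108 (Stratus-1), 105 (Calder-1), 105 (Stratus-2), 99 (Stratus-3), 94 (Calder-2), 79 (Calder-3), 79 (Meridian-1)
Next rejected bid: $78 (not a price — pay-as-bid).
Allocation: Calder 3, Meridian 1, Stratus 3.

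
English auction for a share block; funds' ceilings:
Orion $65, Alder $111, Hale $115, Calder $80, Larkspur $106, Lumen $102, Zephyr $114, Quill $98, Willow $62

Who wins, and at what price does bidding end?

Hale wins at $114

Limits in order: 115 (Hale) > 114 (Zephyr) > 111 (Alder) > 106 (Larkspur) > 102 (Lumen) > 98 (Quill) > …
Zephyr is the last rival to drop out, at $114; Hale remains and wins at that price.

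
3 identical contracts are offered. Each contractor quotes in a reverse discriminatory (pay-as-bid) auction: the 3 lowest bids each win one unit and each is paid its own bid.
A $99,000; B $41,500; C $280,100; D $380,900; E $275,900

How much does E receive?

E is paid $275,900

Sorting: 41,500 (B), 99,000 (A), 275,900 (E), 280,100 (C), 380,900 (D)
Lowest 3: B, A, E.
E wins → own bid $275,900.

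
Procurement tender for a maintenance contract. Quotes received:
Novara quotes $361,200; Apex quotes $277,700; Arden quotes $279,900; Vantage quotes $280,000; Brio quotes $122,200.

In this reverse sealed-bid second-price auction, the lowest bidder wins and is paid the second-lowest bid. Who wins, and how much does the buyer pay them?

Reverse sealed-bid second-price auction: the lowest bidder wins and is paid the second-lowest bid.
Sorting bids: 122,200 (Brio) < 277,700 (Apex) < 279,900 (Arden) < 280,000 (Vantage) < 361,200 (Novara)
Brio is lowest; is paid the second-lowest bid, $277,700.

Brio is paid $277,700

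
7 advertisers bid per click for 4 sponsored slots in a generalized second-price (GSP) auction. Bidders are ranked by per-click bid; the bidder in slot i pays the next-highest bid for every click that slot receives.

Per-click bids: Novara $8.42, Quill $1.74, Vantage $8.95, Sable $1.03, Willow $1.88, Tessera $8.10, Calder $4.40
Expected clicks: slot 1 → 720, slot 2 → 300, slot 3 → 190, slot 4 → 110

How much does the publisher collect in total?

Total revenue: $9535.20

Ranked by bid: $8.95 (Vantage) > $8.42 (Novara) > $8.10 (Tessera) > $4.40 (Calder) > $1.88 (Willow) > …
Slot 1: Vantage pays $8.42 × 720 = $6062.40
Slot 2: Novara pays $8.10 × 300 = $2430.00
Slot 3: Tessera pays $4.40 × 190 = $836.00
Slot 4: Calder pays $1.88 × 110 = $206.80
Total = $9535.20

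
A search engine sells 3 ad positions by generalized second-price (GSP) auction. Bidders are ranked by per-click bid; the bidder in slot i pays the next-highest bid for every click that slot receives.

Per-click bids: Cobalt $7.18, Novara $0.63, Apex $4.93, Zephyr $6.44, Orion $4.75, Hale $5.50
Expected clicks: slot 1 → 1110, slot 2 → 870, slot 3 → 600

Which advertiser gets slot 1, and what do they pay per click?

Ranked by bid: $7.18 (Cobalt) > $6.44 (Zephyr) > $5.50 (Hale) > $4.93 (Apex) > …
Slot 1 goes to the first-ranked bidder, Cobalt, who pays the next bid down: $6.44/click.

Cobalt; $6.44 per click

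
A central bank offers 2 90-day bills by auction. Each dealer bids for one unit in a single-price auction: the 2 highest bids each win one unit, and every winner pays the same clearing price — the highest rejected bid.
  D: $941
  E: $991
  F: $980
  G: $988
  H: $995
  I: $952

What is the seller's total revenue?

Total revenue: $1,976

Bids ranked high→low: 995 (H), 991 (E), 988 (G), 980 (F), …
Winners (2 units): H, E.
Highest unsuccessful bid: $988 → clearing price.
Total revenue = 2 × $988 = $1,976.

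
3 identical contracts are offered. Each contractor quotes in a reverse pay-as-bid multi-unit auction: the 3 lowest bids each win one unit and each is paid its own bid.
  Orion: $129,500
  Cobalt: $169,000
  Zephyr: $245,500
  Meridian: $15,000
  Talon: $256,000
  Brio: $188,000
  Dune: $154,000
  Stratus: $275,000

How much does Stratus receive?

Stratus is paid $0

Bids ranked low→high: 15,000 (Meridian), 129,500 (Orion), 154,000 (Dune), 169,000 (Cobalt), 188,000 (Brio), …
Lowest 3: Meridian, Orion, Dune.
Stratus does not win → $0.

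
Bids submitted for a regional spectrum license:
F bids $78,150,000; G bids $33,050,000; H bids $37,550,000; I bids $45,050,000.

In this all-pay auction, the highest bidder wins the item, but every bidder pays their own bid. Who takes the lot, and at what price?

F pays $78,150,000

Bids in order: 78,150,000 (F) > 45,050,000 (I) > 37,550,000 (H) > 33,050,000 (G)
F is highest and takes the item; every bidder forfeits their bid.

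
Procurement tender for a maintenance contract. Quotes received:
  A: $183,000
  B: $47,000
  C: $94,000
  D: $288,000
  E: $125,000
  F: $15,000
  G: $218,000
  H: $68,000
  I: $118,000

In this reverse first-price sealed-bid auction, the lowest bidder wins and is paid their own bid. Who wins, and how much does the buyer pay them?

F is paid $15,000

Reverse first-price sealed-bid auction: the lowest bidder wins and is paid their own bid.
Bids ranked: 15,000 (F) < 47,000 (B) < 68,000 (H) < 94,000 (C) < 118,000 (I) < 125,000 (E) < …
F is lowest → is paid own bid, $15,000.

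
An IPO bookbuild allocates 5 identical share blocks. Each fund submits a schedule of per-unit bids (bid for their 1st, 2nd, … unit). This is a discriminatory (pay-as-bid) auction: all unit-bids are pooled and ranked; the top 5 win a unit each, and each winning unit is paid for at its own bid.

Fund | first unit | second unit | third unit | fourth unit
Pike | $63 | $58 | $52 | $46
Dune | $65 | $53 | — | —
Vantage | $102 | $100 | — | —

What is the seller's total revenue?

Total revenue: $388

All unit-bids, highest first — top 5: 102 (Vantage-1), 100 (Vantage-2), 65 (Dune-1), 63 (Pike-1), 58 (Pike-2)
Next rejected bid: $53 (not a price — pay-as-bid).
Each winning unit pays its own bid.
Revenue = 102 + 100 + 65 + 63 + 58 = $388.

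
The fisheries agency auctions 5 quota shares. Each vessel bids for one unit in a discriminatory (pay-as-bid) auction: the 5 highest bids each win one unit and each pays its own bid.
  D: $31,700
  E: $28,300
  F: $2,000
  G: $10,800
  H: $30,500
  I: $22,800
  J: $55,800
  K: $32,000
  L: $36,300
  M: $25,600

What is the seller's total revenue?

Bids ranked high→low: 55,800 (J), 36,300 (L), 32,000 (K), 31,700 (D), 30,500 (H), 28,300 (E), 25,600 (M), …
The 5 highest are J, L, K, D, H.
Total revenue = 55,800 + 36,300 + 32,000 + 31,700 + 30,500 = $186,300.

Total revenue: $186,300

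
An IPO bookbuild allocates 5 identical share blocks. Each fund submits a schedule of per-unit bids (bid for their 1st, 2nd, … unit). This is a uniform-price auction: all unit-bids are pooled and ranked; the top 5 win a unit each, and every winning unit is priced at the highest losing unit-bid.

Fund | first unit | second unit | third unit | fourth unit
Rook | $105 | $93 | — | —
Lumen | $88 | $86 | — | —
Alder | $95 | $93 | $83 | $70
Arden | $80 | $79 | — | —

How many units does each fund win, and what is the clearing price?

Pooled unit-bids ranked (top 5): 105 (Rook-1), 95 (Alder-1), 93 (Rook-2), 93 (Alder-2), 88 (Lumen-1)
Highest rejected unit-bid = $86.
Allocation: Alder 2, Lumen 1, Rook 2.

Alder 2, Lumen 1, Rook 2; clearing price $86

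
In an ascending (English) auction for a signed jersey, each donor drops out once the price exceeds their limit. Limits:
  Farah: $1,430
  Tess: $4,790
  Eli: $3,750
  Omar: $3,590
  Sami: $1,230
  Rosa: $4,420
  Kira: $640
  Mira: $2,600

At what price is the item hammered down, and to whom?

Open ascending-bid auction: the price rises until one bidder remains; the winner pays the price at which the last rival dropped out.
Limits in order: 4,790 (Tess) > 4,420 (Rosa) > 3,750 (Eli) > 3,590 (Omar) > 2,600 (Mira) > 1,430 (Farah) > …
Rosa is the last rival to drop out, at $4,420; Tess remains and wins at that price.

Tess wins at $4,420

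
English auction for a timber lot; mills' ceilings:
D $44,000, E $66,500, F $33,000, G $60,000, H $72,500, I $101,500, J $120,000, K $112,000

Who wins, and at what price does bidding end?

J wins at $112,000

Limits in order: 120,000 (J) > 112,000 (K) > 101,500 (I) > 72,500 (H) > 66,500 (E) > 60,000 (G) > …
K is the last rival to drop out, at $112,000; J remains and wins at that price.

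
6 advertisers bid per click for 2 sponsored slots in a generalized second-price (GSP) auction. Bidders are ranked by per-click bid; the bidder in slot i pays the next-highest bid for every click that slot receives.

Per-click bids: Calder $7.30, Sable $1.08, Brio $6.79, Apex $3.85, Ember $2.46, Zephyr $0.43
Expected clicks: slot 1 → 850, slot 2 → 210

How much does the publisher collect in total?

Per-click bids in order: $7.30 (Calder) > $6.79 (Brio) > $3.85 (Apex) > …
Slot 1: Calder pays $6.79 × 850 = $5771.50
Slot 2: Brio pays $3.85 × 210 = $808.50
Total = $6580.00

Total revenue: $6580.00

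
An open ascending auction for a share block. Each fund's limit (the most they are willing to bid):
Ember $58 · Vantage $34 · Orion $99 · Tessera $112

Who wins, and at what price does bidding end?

Tessera wins at $99

Sorting limits: 112 (Tessera) > 99 (Orion) > 58 (Ember) > 34 (Vantage)
Orion is the last rival to drop out, at $99; Tessera remains and wins at that price.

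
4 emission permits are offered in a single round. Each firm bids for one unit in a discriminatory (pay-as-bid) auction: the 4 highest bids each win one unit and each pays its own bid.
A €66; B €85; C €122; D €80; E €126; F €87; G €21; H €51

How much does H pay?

H pays €0

Ordering the bids: 126 (E), 122 (C), 87 (F), 85 (B), 80 (D), 66 (A), …
Winners (4 units): E, C, F, B.
H does not win → €0.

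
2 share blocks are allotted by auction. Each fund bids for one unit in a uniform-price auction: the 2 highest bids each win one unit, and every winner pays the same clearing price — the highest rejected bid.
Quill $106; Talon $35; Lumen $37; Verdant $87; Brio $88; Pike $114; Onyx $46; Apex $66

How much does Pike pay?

Pike pays $88

Bids ranked high→low: 114 (Pike), 106 (Quill), 88 (Brio), 87 (Verdant), …
Top 2: Pike, Quill.
Clearing price = highest rejected bid = $88.
Pike wins → pays $88.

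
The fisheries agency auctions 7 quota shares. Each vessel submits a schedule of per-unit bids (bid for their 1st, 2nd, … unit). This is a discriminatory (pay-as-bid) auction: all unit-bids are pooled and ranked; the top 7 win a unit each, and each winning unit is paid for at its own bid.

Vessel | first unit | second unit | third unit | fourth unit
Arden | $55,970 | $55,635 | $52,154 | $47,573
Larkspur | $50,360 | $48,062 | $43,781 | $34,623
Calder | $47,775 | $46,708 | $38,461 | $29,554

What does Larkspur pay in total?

Larkspur pays $98,422

Pooled unit-bids ranked (top 7): 55,970 (Arden-1), 55,635 (Arden-2), 52,154 (Arden-3), 50,360 (Larkspur-1), 48,062 (Larkspur-2), 47,775 (Calder-1), 47,573 (Arden-4)
Next rejected bid: $46,708 (not a price — pay-as-bid).
Larkspur's winning unit-bids: 50,360 + 48,062 = $98,422.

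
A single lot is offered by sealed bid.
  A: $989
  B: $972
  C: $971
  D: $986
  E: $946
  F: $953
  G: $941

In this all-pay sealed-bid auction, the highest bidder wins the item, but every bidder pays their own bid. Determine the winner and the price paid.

Bids ranked: 989 (A) > 986 (D) > 972 (B) > 971 (C) > 953 (F) > 946 (E) > …
A wins with the top bid; all bids are sunk regardless.

A pays $989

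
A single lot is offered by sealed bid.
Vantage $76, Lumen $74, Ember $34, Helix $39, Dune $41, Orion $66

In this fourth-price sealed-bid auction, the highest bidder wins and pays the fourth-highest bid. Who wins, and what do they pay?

Bids in order: 76 (Vantage) > 74 (Lumen) > 66 (Orion) > 41 (Dune) > 39 (Helix) > 34 (Ember)
Vantage wins; payment is bid #4 in the ranking = $41.

Vantage pays $41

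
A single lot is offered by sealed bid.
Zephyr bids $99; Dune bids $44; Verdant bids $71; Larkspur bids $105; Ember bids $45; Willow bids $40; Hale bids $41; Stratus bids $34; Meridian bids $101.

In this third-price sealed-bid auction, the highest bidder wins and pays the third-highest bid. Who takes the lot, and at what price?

Bids ranked: 105 (Larkspur) > 101 (Meridian) > 99 (Zephyr) > 71 (Verdant) > 45 (Ember) > 44 (Dune) > …
Larkspur is highest; pays the third-highest bid, $99.

Larkspur pays $99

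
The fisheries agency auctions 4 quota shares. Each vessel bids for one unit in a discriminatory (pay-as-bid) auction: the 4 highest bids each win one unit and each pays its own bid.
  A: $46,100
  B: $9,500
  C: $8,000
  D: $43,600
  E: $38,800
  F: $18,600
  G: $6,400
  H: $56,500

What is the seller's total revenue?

Ordering the bids: 56,500 (H), 46,100 (A), 43,600 (D), 38,800 (E), 18,600 (F), 9,500 (B), …
The 4 highest are H, A, D, E.
Total revenue = 56,500 + 46,100 + 43,600 + 38,800 = $185,000.

Total revenue: $185,000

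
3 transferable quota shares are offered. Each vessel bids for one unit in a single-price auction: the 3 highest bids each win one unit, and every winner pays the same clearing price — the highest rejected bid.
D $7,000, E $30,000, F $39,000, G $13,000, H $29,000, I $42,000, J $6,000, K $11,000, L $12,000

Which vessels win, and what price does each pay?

Sorting: 42,000 (I), 39,000 (F), 30,000 (E), 29,000 (H), 13,000 (G), …
The 3 highest are I, F, E.
Clearing price = highest rejected bid = $29,000.

I, F, E; each pays $29,000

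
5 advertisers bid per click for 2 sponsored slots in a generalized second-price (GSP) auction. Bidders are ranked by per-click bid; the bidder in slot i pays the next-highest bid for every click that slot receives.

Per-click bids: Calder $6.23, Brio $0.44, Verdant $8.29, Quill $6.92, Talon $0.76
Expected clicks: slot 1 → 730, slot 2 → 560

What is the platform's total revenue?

Total revenue: $8540.40

Per-click bids in order: $8.29 (Verdant) > $6.92 (Quill) > $6.23 (Calder) > …
Slot 1: Verdant pays $6.92 × 730 = $5051.60
Slot 2: Quill pays $6.23 × 560 = $3488.80
Total = $8540.40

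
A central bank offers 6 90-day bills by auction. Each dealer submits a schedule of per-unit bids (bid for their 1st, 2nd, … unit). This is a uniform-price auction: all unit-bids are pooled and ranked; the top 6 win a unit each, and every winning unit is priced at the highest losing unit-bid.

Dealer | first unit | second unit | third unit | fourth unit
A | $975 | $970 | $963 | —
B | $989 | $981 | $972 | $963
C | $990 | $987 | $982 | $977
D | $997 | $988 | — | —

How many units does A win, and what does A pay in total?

All unit-bids, highest first — top 6: 997 (D-1), 990 (C-1), 989 (B-1), 988 (D-2), 987 (C-2), 982 (C-3)
The (k+1)-th unit-bid is $981.
A wins 0 unit(s) at $981 each.

A: 0 units, pays $0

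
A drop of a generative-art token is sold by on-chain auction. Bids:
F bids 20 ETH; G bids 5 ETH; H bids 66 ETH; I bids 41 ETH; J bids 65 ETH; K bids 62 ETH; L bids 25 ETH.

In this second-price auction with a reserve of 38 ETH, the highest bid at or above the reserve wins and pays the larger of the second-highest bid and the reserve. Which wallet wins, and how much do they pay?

H pays 65 ETH

Second-price auction with a reserve of 38 ETH: the highest bid at or above the reserve wins and pays the larger of the second-highest bid and the reserve.
Bids in order: 66 (H) > 65 (J) > 62 (K) > 41 (I) > 25 (L) > 20 (F) > …
H has the top bid at or above the reserve (66 ETH).
Second-highest bid 65 ETH exceeds the reserve 38 ETH → payment 65 ETH.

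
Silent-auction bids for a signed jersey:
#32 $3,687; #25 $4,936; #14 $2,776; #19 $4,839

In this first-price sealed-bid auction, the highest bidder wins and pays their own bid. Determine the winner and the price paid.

Rule: the highest bidder wins and pays their own bid.
Bids in order: 4,936 (#25) > 4,839 (#19) > 3,687 (#32) > 2,776 (#14)
First-price: #25 pays what they bid, $4,936.

#25 pays $4,936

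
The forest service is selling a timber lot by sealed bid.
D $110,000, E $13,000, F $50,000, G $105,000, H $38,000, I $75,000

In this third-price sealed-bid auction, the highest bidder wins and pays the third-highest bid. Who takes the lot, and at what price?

Rule: the highest bidder wins and pays the third-highest bid.
Bids in order: 110,000 (D) > 105,000 (G) > 75,000 (I) > 50,000 (F) > 38,000 (H) > 13,000 (E)
D wins; payment is bid #3 in the ranking = $75,000.

D pays $75,000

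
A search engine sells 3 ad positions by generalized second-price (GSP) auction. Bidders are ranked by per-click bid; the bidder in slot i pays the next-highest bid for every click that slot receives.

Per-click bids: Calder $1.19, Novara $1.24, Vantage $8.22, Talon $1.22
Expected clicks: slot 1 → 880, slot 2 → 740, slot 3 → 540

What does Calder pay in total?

Calder pays $0.00

Per-click bids in order: $8.22 (Vantage) > $1.24 (Novara) > $1.22 (Talon) > $1.19 (Calder)
Calder ranks below slot 3 → no slot, pays nothing.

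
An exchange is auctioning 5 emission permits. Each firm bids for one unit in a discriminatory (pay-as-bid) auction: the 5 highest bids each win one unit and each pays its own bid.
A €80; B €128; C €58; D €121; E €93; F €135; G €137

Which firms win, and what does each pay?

G €137, F €135, B €128, D €121, E €93

Bids ranked high→low: 137 (G), 135 (F), 128 (B), 121 (D), 93 (E), 80 (A), 58 (C)
Top 5: G, F, B, D, E.
Each winner pays its own bid: G €137, F €135, B €128, D €121, E €93.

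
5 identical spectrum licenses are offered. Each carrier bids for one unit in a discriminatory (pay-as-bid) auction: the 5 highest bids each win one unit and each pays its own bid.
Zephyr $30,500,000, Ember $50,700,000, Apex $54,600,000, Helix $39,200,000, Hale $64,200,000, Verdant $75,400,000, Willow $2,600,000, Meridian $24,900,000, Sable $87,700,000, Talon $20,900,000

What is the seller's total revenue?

Ordering the bids: 87,700,000 (Sable), 75,400,000 (Verdant), 64,200,000 (Hale), 54,600,000 (Apex), 50,700,000 (Ember), 39,200,000 (Helix), 30,500,000 (Zephyr), …
Top 5: Sable, Verdant, Hale, Apex, Ember.
Total revenue = 87,700,000 + 75,400,000 + 64,200,000 + 54,600,000 + 50,700,000 = $332,600,000.

Total revenue: $332,600,000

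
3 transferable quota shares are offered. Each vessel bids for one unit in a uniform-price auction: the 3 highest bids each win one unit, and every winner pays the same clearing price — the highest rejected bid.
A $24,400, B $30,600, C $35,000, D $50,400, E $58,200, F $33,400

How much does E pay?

Ordering the bids: 58,200 (E), 50,400 (D), 35,000 (C), 33,400 (F), 30,600 (B), …
The 3 highest are E, D, C.
Clearing price = highest rejected bid = $33,400.
E wins → pays $33,400.

E pays $33,400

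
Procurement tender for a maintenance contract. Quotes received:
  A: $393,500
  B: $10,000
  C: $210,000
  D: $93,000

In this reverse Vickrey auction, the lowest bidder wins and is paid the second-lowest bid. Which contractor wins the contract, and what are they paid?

Bids in order: 10,000 (B) < 93,000 (D) < 210,000 (C) < 393,500 (A)
B wins with the lowest bid; price is set by the runner-up at $93,000.

B is paid $93,000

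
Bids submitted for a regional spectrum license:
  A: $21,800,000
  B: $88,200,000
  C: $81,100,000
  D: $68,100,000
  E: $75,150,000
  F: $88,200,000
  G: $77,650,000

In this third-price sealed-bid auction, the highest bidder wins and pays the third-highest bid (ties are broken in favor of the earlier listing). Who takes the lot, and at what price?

Sorting bids: 88,200,000 (B) > 88,200,000 (F) > 81,100,000 (C) > 77,650,000 (G) > 75,150,000 (E) > 68,100,000 (D) > …
B and F tie at $88,200,000; tie-break gives it to B.
B wins; payment is bid #3 in the ranking = $81,100,000.

B pays $81,100,000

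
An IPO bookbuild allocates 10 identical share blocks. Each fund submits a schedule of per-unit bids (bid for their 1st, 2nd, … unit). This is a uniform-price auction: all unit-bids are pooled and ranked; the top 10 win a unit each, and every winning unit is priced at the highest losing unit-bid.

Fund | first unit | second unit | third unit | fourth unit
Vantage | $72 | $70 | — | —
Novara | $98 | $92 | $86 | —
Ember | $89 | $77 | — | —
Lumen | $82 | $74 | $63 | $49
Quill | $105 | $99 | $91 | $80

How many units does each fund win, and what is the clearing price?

Ember 2, Lumen 1, Novara 3, Quill 4; clearing price $74

Merging the schedules and taking the best 10: 105 (Quill-1), 99 (Quill-2), 98 (Novara-1), 92 (Novara-2), 91 (Quill-3), 89 (Ember-1), 86 (Novara-3), 82 (Lumen-1), 80 (Quill-4), 77 (Ember-2)
Highest rejected unit-bid = $74.
Allocation: Ember 2, Lumen 1, Novara 3, Quill 4.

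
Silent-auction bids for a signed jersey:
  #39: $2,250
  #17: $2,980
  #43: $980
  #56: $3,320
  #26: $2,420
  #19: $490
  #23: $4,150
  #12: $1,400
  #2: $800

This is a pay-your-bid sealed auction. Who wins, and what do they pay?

#23 pays $4,150

Bids ranked: 4,150 (#23) > 3,320 (#56) > 2,980 (#17) > 2,420 (#26) > 2,250 (#39) > 1,400 (#12) > …
#23 has the highest bid and pays exactly that: $4,150.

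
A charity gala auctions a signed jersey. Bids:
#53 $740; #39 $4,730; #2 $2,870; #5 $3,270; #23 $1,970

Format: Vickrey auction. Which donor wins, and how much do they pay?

Sorting bids: 4,730 (#39) > 3,270 (#5) > 2,870 (#2) > 1,970 (#23) > 740 (#53)
#39 is highest; pays the second-highest bid, $3,270.

#39 pays $3,270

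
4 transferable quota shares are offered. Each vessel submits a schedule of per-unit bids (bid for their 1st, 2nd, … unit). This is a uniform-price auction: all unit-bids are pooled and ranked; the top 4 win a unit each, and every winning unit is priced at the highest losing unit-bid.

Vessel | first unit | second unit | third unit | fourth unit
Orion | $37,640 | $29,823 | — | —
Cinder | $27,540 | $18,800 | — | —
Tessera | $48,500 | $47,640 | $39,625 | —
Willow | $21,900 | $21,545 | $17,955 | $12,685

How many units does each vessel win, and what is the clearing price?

Pooled unit-bids ranked (top 4): 48,500 (Tessera-1), 47,640 (Tessera-2), 39,625 (Tessera-3), 37,640 (Orion-1)
First bid not allocated: $29,823.
Allocation: Orion 1, Tessera 3.

Orion 1, Tessera 3; clearing price $29,823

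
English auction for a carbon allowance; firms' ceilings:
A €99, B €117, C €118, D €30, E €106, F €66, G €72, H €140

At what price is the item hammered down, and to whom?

H wins at €118

Open ascending-bid auction: the price rises until one bidder remains; the winner pays the price at which the last rival dropped out.
Limits in order: 140 (H) > 118 (C) > 117 (B) > 106 (E) > 99 (A) > 72 (G) > …
C is the last rival to drop out, at €118; H remains and wins at that price.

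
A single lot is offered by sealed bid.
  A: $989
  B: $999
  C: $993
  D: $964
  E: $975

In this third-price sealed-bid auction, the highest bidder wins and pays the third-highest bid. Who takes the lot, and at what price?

Sorting bids: 999 (B) > 993 (C) > 989 (A) > 975 (E) > 964 (D)
B is highest; pays the third-highest bid, $989.

B pays $989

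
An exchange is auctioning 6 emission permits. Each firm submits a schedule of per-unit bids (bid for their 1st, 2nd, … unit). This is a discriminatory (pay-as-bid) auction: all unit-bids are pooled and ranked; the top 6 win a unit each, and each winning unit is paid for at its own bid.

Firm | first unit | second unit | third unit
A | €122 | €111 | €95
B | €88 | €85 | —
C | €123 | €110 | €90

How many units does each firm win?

A 3, C 3

Pooled unit-bids ranked (top 6): 123 (C-1), 122 (A-1), 111 (A-2), 110 (C-2), 95 (A-3), 90 (C-3)
Next rejected bid: €88 (not a price — pay-as-bid).
Allocation: A 3, C 3.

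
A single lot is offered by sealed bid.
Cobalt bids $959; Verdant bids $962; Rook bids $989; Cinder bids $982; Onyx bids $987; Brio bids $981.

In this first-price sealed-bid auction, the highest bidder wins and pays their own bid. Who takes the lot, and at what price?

Rook pays $989

Bids ranked: 989 (Rook) > 987 (Onyx) > 982 (Cinder) > 981 (Brio) > 962 (Verdant) > 959 (Cobalt)
Rook has the highest bid and pays exactly that: $989.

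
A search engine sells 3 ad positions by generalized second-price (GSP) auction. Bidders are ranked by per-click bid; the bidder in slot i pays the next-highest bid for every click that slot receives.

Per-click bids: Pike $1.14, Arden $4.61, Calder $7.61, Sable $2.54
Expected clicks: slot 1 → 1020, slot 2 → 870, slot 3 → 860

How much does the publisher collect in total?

Total revenue: $7892.40

Sorting advertisers: $7.61 (Calder) > $4.61 (Arden) > $2.54 (Sable) > $1.14 (Pike)
Slot 1: Calder pays $4.61 × 1020 = $4702.20
Slot 2: Arden pays $2.54 × 870 = $2209.80
Slot 3: Sable pays $1.14 × 860 = $980.40
Total = $7892.40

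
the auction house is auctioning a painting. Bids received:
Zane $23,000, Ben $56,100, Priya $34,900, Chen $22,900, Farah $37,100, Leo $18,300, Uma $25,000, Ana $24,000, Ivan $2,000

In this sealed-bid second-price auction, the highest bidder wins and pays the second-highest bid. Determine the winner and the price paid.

Ben pays $37,100

Rule: the highest bidder wins and pays the second-highest bid.
Sorting bids: 56,100 (Ben) > 37,100 (Farah) > 34,900 (Priya) > 25,000 (Uma) > 24,000 (Ana) > 23,000 (Zane) > …
Ben is highest; pays the second-highest bid, $37,100.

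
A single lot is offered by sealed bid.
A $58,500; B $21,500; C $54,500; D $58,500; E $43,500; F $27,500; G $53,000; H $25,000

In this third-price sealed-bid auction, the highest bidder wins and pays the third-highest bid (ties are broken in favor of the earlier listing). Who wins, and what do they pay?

A pays $54,500

Rule: the highest bidder wins and pays the third-highest bid.
Sorting bids: 58,500 (A) > 58,500 (D) > 54,500 (C) > 53,000 (G) > 43,500 (E) > 27,500 (F) > …
Tie at $58,500 → A wins by tie-break.
A wins; payment is bid #3 in the ranking = $54,500.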